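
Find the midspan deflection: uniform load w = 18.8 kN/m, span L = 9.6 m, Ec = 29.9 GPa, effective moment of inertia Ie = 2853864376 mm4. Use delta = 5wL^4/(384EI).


Convert: L = 9.6 m = 9600 mm, Ec = 29.9 GPa = 29900 MPa
delta = 5 * 18.8 * 9600^4 / (384 * 29900 * 2853864376)
= 24.37 mm

24.37


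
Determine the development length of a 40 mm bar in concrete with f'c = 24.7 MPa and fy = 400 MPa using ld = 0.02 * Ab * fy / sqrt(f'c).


Ab = pi * 40^2 / 4 = 1256.637 mm2
ld = 0.02 * 1256.637 * 400 / sqrt(24.7)
= 2022.8 mm

2022.8


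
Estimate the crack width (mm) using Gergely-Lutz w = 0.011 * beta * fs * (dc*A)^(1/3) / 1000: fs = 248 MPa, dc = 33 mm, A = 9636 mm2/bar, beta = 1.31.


w = 0.011 * beta * fs * (dc * A)^(1/3) / 1000
= 0.011 * 1.31 * 248 * (33 * 9636)^(1/3) / 1000
= 0.244 mm

0.244


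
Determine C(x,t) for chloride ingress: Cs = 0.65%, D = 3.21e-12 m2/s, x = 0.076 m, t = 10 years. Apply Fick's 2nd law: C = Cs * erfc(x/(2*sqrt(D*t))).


t_seconds = 10 * 365.25 * 24 * 3600 = 315576000.0 s
arg = 0.076 / (2 * sqrt(3.21e-12 * 315576000.0))
= 1.1939
erfc(1.1939) = 0.0913
C = 0.65 * 0.0913 = 0.0594%

0.0594


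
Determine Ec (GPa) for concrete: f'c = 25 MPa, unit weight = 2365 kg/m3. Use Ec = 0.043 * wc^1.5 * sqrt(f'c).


Ec = 0.043 * 2365^1.5 * sqrt(25) / 1000
= 24.73 GPa

24.73


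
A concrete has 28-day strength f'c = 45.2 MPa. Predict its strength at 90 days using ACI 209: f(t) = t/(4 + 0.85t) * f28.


f(90) = 90 / (4 + 0.85 * 90) * 45.2
= 90 / 80.5 * 45.2
= 50.53 MPa

50.53


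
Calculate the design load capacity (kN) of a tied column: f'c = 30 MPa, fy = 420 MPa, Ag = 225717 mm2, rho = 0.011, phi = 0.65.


Ast = rho * Ag = 0.011 * 225717 = 2482.887 mm2
phi*Pn = 0.65 * 0.80 * (0.85 * 30 * (225717 - 2482.887) + 420 * 2482.887) / 1000
= 3502.35 kN

3502.35


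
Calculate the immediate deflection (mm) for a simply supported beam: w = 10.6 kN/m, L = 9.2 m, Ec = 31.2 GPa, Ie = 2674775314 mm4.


Convert: L = 9.2 m = 9200 mm, Ec = 31.2 GPa = 31200 MPa
delta = 5 * 10.6 * 9200^4 / (384 * 31200 * 2674775314)
= 11.85 mm

11.85


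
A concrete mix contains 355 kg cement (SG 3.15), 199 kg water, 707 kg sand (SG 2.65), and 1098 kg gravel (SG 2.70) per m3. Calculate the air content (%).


Vol cement = 355 / (3.15 * 1000) = 0.112698 m3
Vol water = 199 / 1000 = 0.199 m3
Vol sand = 707 / (2.65 * 1000) = 0.266792 m3
Vol gravel = 1098 / (2.70 * 1000) = 0.406667 m3
Total solid + water volume = 0.985158 m3
Air = (1 - 0.985158) * 100 = 1.48%

1.48


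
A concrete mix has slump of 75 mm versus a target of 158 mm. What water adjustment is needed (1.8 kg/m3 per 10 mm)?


Difference = 158 - 75 = 83 mm
Water adjustment = 83 * 1.8 / 10 = 14.9 kg/m3

14.9


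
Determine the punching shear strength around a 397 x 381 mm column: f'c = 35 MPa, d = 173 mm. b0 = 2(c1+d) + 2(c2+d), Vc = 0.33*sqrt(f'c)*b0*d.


b0 = 2*(397 + 173) + 2*(381 + 173) = 2248 mm
Vc = 0.33 * sqrt(35) * 2248 * 173 / 1000
= 759.26 kN

759.26


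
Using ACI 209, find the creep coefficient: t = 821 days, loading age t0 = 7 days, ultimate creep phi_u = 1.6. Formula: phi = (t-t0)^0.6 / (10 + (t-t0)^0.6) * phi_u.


dt = 821 - 7 = 814
phi = 814^0.6 / (10 + 814^0.6) * 1.6
= 1.357

1.357


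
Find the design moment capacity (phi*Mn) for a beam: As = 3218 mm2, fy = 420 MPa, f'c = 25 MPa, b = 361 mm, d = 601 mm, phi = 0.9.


a = As * fy / (0.85 * f'c * b)
= 3218 * 420 / (0.85 * 25 * 361)
= 176.1851 mm
Mn = As * fy * (d - a/2) / 10^6
= 693.2252 kN-m
phi*Mn = 0.9 * 693.2252 = 623.9 kN-m

623.9


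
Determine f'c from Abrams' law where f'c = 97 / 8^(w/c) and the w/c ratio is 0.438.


f'c = 97 / 8^0.438
= 97 / 2.486
= 39.01 MPa

39.01


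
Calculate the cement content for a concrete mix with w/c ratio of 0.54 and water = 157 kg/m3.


Cement = water / (w/c)
= 157 / 0.54
= 290.7 kg/m3

290.7


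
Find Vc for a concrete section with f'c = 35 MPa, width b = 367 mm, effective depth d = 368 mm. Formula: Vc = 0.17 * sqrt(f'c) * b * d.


Vc = 0.17 * sqrt(35) * 367 * 368 / 1000
= 135.83 kN

135.83


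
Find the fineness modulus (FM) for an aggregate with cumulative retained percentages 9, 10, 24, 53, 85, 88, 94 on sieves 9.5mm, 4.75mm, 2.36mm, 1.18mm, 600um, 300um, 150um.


FM = sum(cumulative % retained) / 100
= 363 / 100
= 3.63

3.63


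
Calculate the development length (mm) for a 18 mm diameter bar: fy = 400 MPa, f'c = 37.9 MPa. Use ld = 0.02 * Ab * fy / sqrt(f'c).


Ab = pi * 18^2 / 4 = 254.469 mm2
ld = 0.02 * 254.469 * 400 / sqrt(37.9)
= 330.7 mm

330.7


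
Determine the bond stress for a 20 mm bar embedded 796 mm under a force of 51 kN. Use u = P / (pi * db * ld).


u = P / (pi * db * ld)
= 51 * 1000 / (pi * 20 * 796)
= 1.02 MPa

1.02


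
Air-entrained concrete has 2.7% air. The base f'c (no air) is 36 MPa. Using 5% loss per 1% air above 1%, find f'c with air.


Strength loss = (2.7 - 1) * 5 = 8.5%
f'c = 36 * (1 - 8.5/100)
= 32.94 MPa

32.94


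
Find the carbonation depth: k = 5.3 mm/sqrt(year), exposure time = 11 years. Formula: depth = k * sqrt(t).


depth = k * sqrt(t)
= 5.3 * sqrt(11)
= 17.58 mm

17.58


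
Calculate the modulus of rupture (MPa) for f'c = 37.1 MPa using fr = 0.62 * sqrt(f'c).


fr = 0.62 * sqrt(37.1)
= 3.776 MPa

3.776


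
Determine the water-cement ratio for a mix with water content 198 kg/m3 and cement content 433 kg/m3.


w/c = water / cement
w/c = 198 / 433 = 0.457

0.457


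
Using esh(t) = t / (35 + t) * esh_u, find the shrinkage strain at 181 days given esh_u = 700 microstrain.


esh(181) = 181 / (35 + 181) * 700
= 181 / 216 * 700
= 586.6 microstrain

586.6


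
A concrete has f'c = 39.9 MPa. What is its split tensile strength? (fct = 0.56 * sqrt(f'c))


fct = 0.56 * sqrt(39.9)
= 0.56 * 6.317
= 3.537 MPa

3.537


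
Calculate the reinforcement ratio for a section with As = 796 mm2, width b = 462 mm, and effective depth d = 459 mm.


rho = As / (b * d)
= 796 / (462 * 459)
= 0.0038

0.0038


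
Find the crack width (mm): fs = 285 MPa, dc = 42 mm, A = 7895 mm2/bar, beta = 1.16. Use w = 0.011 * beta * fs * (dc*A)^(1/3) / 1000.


w = 0.011 * beta * fs * (dc * A)^(1/3) / 1000
= 0.011 * 1.16 * 285 * (42 * 7895)^(1/3) / 1000
= 0.252 mm

0.252


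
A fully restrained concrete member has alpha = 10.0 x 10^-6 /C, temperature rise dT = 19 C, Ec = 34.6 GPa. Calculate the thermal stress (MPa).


sigma = alpha * dT * Ec
= 10.0e-6 * 19 * 34.6 * 1000
= 6.574 MPa

6.574


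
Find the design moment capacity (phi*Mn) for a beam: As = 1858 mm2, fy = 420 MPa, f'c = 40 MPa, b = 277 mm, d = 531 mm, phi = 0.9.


a = As * fy / (0.85 * f'c * b)
= 1858 * 420 / (0.85 * 40 * 277)
= 82.8584 mm
Mn = As * fy * (d - a/2) / 10^6
= 382.0415 kN-m
phi*Mn = 0.9 * 382.0415 = 343.84 kN-m

343.84


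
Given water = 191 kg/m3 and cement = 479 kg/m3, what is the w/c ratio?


w/c = water / cement
w/c = 191 / 479 = 0.399

0.399


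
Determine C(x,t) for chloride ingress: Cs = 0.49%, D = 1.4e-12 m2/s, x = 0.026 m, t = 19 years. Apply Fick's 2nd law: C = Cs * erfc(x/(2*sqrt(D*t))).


t_seconds = 19 * 365.25 * 24 * 3600 = 599594400.0 s
arg = 0.026 / (2 * sqrt(1.4e-12 * 599594400.0))
= 0.4487
erfc(0.4487) = 0.5257
C = 0.49 * 0.5257 = 0.2576%

0.2576


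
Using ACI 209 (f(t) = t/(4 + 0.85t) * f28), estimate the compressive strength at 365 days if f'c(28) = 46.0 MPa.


f(365) = 365 / (4 + 0.85 * 365) * 46.0
= 365 / 314.25 * 46.0
= 53.43 MPa

53.43


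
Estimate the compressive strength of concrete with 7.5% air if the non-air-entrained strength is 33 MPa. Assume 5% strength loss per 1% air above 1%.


Strength loss = (7.5 - 1) * 5 = 32.5%
f'c = 33 * (1 - 32.5/100)
= 22.28 MPa

22.28


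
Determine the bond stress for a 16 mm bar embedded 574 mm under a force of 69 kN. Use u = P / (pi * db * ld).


u = P / (pi * db * ld)
= 69 * 1000 / (pi * 16 * 574)
= 2.391 MPa

2.391


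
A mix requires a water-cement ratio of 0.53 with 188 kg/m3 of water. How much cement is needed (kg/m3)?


Cement = water / (w/c)
= 188 / 0.53
= 354.7 kg/m3

354.7


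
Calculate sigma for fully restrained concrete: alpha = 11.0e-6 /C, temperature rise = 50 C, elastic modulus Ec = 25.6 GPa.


sigma = alpha * dT * Ec
= 11.0e-6 * 50 * 25.6 * 1000
= 14.08 MPa

14.08


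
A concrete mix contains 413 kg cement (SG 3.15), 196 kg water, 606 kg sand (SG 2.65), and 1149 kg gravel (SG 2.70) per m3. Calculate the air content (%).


Vol cement = 413 / (3.15 * 1000) = 0.131111 m3
Vol water = 196 / 1000 = 0.196 m3
Vol sand = 606 / (2.65 * 1000) = 0.228679 m3
Vol gravel = 1149 / (2.70 * 1000) = 0.425556 m3
Total solid + water volume = 0.981346 m3
Air = (1 - 0.981346) * 100 = 1.87%

1.87


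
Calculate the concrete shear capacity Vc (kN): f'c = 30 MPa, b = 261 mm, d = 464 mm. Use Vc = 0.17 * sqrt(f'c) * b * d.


Vc = 0.17 * sqrt(30) * 261 * 464 / 1000
= 112.76 kN

112.76


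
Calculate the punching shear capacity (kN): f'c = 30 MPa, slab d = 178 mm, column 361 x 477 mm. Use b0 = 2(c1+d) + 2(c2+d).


b0 = 2*(361 + 178) + 2*(477 + 178) = 2388 mm
Vc = 0.33 * sqrt(30) * 2388 * 178 / 1000
= 768.3 kN

768.3


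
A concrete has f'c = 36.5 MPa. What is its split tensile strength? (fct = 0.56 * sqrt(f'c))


fct = 0.56 * sqrt(36.5)
= 0.56 * 6.042
= 3.383 MPa

3.383


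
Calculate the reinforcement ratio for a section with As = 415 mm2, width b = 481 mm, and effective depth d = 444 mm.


rho = As / (b * d)
= 415 / (481 * 444)
= 0.0019

0.0019


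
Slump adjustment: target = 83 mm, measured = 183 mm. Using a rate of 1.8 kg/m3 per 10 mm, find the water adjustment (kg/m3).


Difference = 83 - 183 = -100 mm
Water adjustment = -100 * 1.8 / 10 = -18.0 kg/m3

-18.0


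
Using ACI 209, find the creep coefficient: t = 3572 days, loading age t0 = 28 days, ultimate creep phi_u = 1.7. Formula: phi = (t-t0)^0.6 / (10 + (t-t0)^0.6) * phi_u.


dt = 3572 - 28 = 3544
phi = 3544^0.6 / (10 + 3544^0.6) * 1.7
= 1.583

1.583


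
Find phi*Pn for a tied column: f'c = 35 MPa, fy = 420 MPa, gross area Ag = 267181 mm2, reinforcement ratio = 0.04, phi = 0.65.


Ast = rho * Ag = 0.04 * 267181 = 10687.24 mm2
phi*Pn = 0.65 * 0.80 * (0.85 * 35 * (267181 - 10687.24) + 420 * 10687.24) / 1000
= 6302.05 kN

6302.05


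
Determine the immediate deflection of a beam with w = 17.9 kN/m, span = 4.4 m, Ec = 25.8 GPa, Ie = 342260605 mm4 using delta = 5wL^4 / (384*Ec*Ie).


Convert: L = 4.4 m = 4400 mm, Ec = 25.8 GPa = 25800 MPa
delta = 5 * 17.9 * 4400^4 / (384 * 25800 * 342260605)
= 9.89 mm

9.89


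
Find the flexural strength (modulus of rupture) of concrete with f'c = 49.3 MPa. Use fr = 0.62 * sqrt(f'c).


fr = 0.62 * sqrt(49.3)
= 4.353 MPa

4.353


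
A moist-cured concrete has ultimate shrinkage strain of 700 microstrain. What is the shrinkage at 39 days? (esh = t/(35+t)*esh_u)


esh(39) = 39 / (35 + 39) * 700
= 39 / 74 * 700
= 368.9 microstrain

368.9


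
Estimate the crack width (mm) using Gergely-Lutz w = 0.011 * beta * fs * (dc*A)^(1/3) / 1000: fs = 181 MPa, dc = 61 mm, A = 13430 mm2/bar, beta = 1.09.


w = 0.011 * beta * fs * (dc * A)^(1/3) / 1000
= 0.011 * 1.09 * 181 * (61 * 13430)^(1/3) / 1000
= 0.203 mm

0.203


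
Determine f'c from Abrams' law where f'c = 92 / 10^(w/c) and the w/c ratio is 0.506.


f'c = 92 / 10^0.506
= 92 / 3.206
= 28.69 MPa

28.69


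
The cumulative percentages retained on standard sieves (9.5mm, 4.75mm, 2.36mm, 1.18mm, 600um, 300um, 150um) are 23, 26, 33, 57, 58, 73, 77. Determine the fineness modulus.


FM = sum(cumulative % retained) / 100
= 347 / 100
= 3.47

3.47


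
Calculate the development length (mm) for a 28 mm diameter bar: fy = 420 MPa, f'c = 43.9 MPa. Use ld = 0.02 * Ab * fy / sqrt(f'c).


Ab = pi * 28^2 / 4 = 615.752 mm2
ld = 0.02 * 615.752 * 420 / sqrt(43.9)
= 780.6 mm

780.6


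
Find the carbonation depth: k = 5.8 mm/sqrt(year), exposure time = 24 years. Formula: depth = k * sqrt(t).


depth = k * sqrt(t)
= 5.8 * sqrt(24)
= 28.41 mm

28.41


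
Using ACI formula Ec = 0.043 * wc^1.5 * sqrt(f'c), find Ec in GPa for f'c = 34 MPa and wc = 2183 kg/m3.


Ec = 0.043 * 2183^1.5 * sqrt(34) / 1000
= 25.57 GPa

25.57


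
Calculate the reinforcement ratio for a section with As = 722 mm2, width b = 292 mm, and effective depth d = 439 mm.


rho = As / (b * d)
= 722 / (292 * 439)
= 0.0056

0.0056


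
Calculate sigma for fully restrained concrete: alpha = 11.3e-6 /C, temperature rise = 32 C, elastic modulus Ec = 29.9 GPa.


sigma = alpha * dT * Ec
= 11.3e-6 * 32 * 29.9 * 1000
= 10.812 MPa

10.812


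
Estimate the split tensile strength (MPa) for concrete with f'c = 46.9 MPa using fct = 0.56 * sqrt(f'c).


fct = 0.56 * sqrt(46.9)
= 0.56 * 6.848
= 3.835 MPa

3.835


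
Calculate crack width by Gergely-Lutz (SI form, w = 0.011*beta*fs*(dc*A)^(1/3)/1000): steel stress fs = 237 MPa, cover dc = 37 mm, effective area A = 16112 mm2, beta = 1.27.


w = 0.011 * beta * fs * (dc * A)^(1/3) / 1000
= 0.011 * 1.27 * 237 * (37 * 16112)^(1/3) / 1000
= 0.279 mm

0.279


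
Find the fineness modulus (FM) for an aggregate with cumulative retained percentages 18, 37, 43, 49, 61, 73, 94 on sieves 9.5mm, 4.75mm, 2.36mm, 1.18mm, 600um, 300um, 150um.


FM = sum(cumulative % retained) / 100
= 375 / 100
= 3.75

3.75


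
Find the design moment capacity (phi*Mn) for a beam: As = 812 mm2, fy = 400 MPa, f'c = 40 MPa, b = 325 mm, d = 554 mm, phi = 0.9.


a = As * fy / (0.85 * f'c * b)
= 812 * 400 / (0.85 * 40 * 325)
= 29.3937 mm
Mn = As * fy * (d - a/2) / 10^6
= 175.1657 kN-m
phi*Mn = 0.9 * 175.1657 = 157.65 kN-m

157.65


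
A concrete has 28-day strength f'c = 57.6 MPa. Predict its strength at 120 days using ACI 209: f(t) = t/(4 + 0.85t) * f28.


f(120) = 120 / (4 + 0.85 * 120) * 57.6
= 120 / 106.0 * 57.6
= 65.21 MPa

65.21


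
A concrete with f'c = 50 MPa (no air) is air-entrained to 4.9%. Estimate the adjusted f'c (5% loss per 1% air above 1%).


Strength loss = (4.9 - 1) * 5 = 19.5%
f'c = 50 * (1 - 19.5/100)
= 40.25 MPa

40.25


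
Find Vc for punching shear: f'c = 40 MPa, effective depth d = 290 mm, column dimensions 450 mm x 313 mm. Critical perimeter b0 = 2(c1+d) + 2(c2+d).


b0 = 2*(450 + 290) + 2*(313 + 290) = 2686 mm
Vc = 0.33 * sqrt(40) * 2686 * 290 / 1000
= 1625.73 kN

1625.73


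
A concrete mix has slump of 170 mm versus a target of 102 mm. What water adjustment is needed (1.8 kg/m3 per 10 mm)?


Difference = 102 - 170 = -68 mm
Water adjustment = -68 * 1.8 / 10 = -12.2 kg/m3

-12.2


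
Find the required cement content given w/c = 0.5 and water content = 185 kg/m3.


Cement = water / (w/c)
= 185 / 0.5
= 370.0 kg/m3

370.0


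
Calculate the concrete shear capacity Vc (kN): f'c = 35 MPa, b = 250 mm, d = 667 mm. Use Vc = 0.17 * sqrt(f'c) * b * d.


Vc = 0.17 * sqrt(35) * 250 * 667 / 1000
= 167.71 kN

167.71


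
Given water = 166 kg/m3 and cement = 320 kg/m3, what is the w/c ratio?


w/c = water / cement
w/c = 166 / 320 = 0.519

0.519


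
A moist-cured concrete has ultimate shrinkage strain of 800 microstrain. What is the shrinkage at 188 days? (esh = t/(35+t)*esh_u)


esh(188) = 188 / (35 + 188) * 800
= 188 / 223 * 800
= 674.4 microstrain

674.4


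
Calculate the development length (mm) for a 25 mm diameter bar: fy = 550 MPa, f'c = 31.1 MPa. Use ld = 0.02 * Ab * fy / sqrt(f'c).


Ab = pi * 25^2 / 4 = 490.874 mm2
ld = 0.02 * 490.874 * 550 / sqrt(31.1)
= 968.2 mm

968.2


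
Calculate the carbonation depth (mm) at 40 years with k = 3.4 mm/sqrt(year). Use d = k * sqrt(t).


depth = k * sqrt(t)
= 3.4 * sqrt(40)
= 21.5 mm

21.5


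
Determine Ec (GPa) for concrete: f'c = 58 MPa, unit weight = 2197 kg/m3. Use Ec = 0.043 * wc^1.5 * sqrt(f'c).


Ec = 0.043 * 2197^1.5 * sqrt(58) / 1000
= 33.72 GPa

33.72


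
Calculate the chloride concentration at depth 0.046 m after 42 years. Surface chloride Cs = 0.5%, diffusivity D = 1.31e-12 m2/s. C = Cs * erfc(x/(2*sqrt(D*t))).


t_seconds = 42 * 365.25 * 24 * 3600 = 1325419200.0 s
arg = 0.046 / (2 * sqrt(1.31e-12 * 1325419200.0))
= 0.552
erfc(0.552) = 0.435
C = 0.5 * 0.435 = 0.2175%

0.2175


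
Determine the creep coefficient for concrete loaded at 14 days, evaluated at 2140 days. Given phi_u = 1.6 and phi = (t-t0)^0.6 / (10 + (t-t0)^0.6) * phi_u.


dt = 2140 - 14 = 2126
phi = 2126^0.6 / (10 + 2126^0.6) * 1.6
= 1.453

1.453


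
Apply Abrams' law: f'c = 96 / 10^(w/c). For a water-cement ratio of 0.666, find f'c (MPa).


f'c = 96 / 10^0.666
= 96 / 4.634
= 20.71 MPa

20.71


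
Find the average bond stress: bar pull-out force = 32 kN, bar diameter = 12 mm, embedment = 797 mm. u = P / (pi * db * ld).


u = P / (pi * db * ld)
= 32 * 1000 / (pi * 12 * 797)
= 1.065 MPa

1.065


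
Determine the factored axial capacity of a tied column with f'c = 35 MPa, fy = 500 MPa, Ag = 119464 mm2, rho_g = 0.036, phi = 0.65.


Ast = rho * Ag = 0.036 * 119464 = 4300.704 mm2
phi*Pn = 0.65 * 0.80 * (0.85 * 35 * (119464 - 4300.704) + 500 * 4300.704) / 1000
= 2899.76 kN

2899.76


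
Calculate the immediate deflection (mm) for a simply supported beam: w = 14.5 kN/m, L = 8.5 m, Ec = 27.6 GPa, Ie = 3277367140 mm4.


Convert: L = 8.5 m = 8500 mm, Ec = 27.6 GPa = 27600 MPa
delta = 5 * 14.5 * 8500^4 / (384 * 27600 * 3277367140)
= 10.9 mm

10.9


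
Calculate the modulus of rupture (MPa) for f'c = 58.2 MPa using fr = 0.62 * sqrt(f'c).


fr = 0.62 * sqrt(58.2)
= 4.73 MPa

4.73


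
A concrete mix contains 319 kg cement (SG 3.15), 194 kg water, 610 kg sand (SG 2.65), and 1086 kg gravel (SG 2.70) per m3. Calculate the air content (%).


Vol cement = 319 / (3.15 * 1000) = 0.10127 m3
Vol water = 194 / 1000 = 0.194 m3
Vol sand = 610 / (2.65 * 1000) = 0.230189 m3
Vol gravel = 1086 / (2.70 * 1000) = 0.402222 m3
Total solid + water volume = 0.927681 m3
Air = (1 - 0.927681) * 100 = 7.23%

7.23


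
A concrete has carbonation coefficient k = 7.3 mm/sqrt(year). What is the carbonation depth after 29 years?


depth = k * sqrt(t)
= 7.3 * sqrt(29)
= 39.31 mm

39.31


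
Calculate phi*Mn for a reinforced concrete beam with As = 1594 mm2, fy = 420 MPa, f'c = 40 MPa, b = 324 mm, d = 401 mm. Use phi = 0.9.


a = As * fy / (0.85 * f'c * b)
= 1594 * 420 / (0.85 * 40 * 324)
= 60.7734 mm
Mn = As * fy * (d - a/2) / 10^6
= 248.1182 kN-m
phi*Mn = 0.9 * 248.1182 = 223.31 kN-m

223.31


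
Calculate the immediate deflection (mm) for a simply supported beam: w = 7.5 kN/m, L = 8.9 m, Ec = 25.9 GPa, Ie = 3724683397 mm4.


Convert: L = 8.9 m = 8900 mm, Ec = 25.9 GPa = 25900 MPa
delta = 5 * 7.5 * 8900^4 / (384 * 25900 * 3724683397)
= 6.35 mm

6.35


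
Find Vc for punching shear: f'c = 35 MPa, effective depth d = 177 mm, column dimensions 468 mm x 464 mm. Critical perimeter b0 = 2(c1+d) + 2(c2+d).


b0 = 2*(468 + 177) + 2*(464 + 177) = 2572 mm
Vc = 0.33 * sqrt(35) * 2572 * 177 / 1000
= 888.78 kN

888.78


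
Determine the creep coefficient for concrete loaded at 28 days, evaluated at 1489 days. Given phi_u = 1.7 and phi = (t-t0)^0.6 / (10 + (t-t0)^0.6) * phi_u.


dt = 1489 - 28 = 1461
phi = 1461^0.6 / (10 + 1461^0.6) * 1.7
= 1.509

1.509


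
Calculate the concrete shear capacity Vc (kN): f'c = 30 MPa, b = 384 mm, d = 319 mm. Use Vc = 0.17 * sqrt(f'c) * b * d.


Vc = 0.17 * sqrt(30) * 384 * 319 / 1000
= 114.06 kN

114.06


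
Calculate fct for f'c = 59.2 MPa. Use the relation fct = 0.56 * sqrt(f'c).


fct = 0.56 * sqrt(59.2)
= 0.56 * 7.694
= 4.309 MPa

4.309


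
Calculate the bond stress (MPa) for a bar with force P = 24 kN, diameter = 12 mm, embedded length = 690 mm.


u = P / (pi * db * ld)
= 24 * 1000 / (pi * 12 * 690)
= 0.923 MPa

0.923


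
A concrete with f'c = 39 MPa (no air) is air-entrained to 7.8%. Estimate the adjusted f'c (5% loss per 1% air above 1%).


Strength loss = (7.8 - 1) * 5 = 34.0%
f'c = 39 * (1 - 34.0/100)
= 25.74 MPa

25.74


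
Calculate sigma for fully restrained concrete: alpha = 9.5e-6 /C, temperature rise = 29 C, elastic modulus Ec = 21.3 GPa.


sigma = alpha * dT * Ec
= 9.5e-6 * 29 * 21.3 * 1000
= 5.868 MPa

5.868


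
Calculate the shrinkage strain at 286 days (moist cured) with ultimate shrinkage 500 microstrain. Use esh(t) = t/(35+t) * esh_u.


esh(286) = 286 / (35 + 286) * 500
= 286 / 321 * 500
= 445.5 microstrain

445.5


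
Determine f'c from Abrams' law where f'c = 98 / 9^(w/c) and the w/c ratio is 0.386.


f'c = 98 / 9^0.386
= 98 / 2.335
= 41.97 MPa

41.97


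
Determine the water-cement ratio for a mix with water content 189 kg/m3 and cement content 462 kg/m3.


w/c = water / cement
w/c = 189 / 462 = 0.409

0.409


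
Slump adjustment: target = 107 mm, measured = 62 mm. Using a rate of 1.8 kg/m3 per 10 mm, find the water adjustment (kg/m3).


Difference = 107 - 62 = 45 mm
Water adjustment = 45 * 1.8 / 10 = 8.1 kg/m3

8.1


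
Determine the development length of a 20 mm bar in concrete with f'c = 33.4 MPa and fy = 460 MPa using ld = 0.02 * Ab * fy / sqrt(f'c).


Ab = pi * 20^2 / 4 = 314.159 mm2
ld = 0.02 * 314.159 * 460 / sqrt(33.4)
= 500.1 mm

500.1


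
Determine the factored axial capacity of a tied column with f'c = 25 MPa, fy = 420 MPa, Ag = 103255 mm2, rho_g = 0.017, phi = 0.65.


Ast = rho * Ag = 0.017 * 103255 = 1755.335 mm2
phi*Pn = 0.65 * 0.80 * (0.85 * 25 * (103255 - 1755.335) + 420 * 1755.335) / 1000
= 1504.94 kN

1504.94


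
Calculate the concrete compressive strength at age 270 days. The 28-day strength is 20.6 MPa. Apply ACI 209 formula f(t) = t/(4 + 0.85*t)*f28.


f(270) = 270 / (4 + 0.85 * 270) * 20.6
= 270 / 233.5 * 20.6
= 23.82 MPa

23.82


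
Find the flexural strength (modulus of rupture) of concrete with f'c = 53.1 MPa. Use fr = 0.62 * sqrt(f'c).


fr = 0.62 * sqrt(53.1)
= 4.518 MPa

4.518


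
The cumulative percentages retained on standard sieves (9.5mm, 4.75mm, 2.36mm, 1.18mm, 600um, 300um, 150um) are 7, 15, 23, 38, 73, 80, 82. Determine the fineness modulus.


FM = sum(cumulative % retained) / 100
= 318 / 100
= 3.18

3.18


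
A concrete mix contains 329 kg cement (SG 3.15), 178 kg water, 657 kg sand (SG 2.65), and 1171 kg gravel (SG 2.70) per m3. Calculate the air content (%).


Vol cement = 329 / (3.15 * 1000) = 0.104444 m3
Vol water = 178 / 1000 = 0.178 m3
Vol sand = 657 / (2.65 * 1000) = 0.247925 m3
Vol gravel = 1171 / (2.70 * 1000) = 0.433704 m3
Total solid + water volume = 0.964073 m3
Air = (1 - 0.964073) * 100 = 3.59%

3.59


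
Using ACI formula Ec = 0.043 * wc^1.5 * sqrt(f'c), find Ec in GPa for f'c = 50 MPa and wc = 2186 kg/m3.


Ec = 0.043 * 2186^1.5 * sqrt(50) / 1000
= 31.08 GPa

31.08


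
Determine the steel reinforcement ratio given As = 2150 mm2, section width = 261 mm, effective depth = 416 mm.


rho = As / (b * d)
= 2150 / (261 * 416)
= 0.0198

0.0198


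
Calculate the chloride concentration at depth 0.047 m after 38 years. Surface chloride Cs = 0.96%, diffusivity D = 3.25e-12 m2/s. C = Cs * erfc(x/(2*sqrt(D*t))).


t_seconds = 38 * 365.25 * 24 * 3600 = 1199188800.0 s
arg = 0.047 / (2 * sqrt(3.25e-12 * 1199188800.0))
= 0.3764
erfc(0.3764) = 0.5945
C = 0.96 * 0.5945 = 0.5707%

0.5707


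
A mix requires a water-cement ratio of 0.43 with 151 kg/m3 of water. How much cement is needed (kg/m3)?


Cement = water / (w/c)
= 151 / 0.43
= 351.2 kg/m3

351.2


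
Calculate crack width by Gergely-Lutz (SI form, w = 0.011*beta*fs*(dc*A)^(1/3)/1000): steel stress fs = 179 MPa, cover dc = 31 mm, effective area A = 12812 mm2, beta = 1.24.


w = 0.011 * beta * fs * (dc * A)^(1/3) / 1000
= 0.011 * 1.24 * 179 * (31 * 12812)^(1/3) / 1000
= 0.179 mm

0.179


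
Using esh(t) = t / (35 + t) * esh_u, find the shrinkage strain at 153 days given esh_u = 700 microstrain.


esh(153) = 153 / (35 + 153) * 700
= 153 / 188 * 700
= 569.7 microstrain

569.7


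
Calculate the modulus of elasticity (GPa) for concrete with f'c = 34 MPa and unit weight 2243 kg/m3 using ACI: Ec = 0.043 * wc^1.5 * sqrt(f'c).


Ec = 0.043 * 2243^1.5 * sqrt(34) / 1000
= 26.63 GPa

26.63


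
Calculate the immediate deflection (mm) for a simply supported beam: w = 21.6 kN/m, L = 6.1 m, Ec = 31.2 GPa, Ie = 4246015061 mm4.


Convert: L = 6.1 m = 6100 mm, Ec = 31.2 GPa = 31200 MPa
delta = 5 * 21.6 * 6100^4 / (384 * 31200 * 4246015061)
= 2.94 mm

2.94


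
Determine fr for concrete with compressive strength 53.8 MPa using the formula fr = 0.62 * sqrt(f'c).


fr = 0.62 * sqrt(53.8)
= 4.548 MPa

4.548


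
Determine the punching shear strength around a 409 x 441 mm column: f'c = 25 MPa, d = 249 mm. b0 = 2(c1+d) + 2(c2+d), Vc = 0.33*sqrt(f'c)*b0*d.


b0 = 2*(409 + 249) + 2*(441 + 249) = 2696 mm
Vc = 0.33 * sqrt(25) * 2696 * 249 / 1000
= 1107.65 kN

1107.65


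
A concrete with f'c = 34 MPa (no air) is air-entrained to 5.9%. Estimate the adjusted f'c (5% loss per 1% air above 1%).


Strength loss = (5.9 - 1) * 5 = 24.5%
f'c = 34 * (1 - 24.5/100)
= 25.67 MPa

25.67


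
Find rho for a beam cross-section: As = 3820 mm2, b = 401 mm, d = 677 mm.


rho = As / (b * d)
= 3820 / (401 * 677)
= 0.0141

0.0141


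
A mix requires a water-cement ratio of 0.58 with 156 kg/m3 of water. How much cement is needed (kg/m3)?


Cement = water / (w/c)
= 156 / 0.58
= 269.0 kg/m3

269.0


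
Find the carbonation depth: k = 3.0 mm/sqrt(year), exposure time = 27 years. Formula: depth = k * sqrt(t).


depth = k * sqrt(t)
= 3.0 * sqrt(27)
= 15.59 mm

15.59


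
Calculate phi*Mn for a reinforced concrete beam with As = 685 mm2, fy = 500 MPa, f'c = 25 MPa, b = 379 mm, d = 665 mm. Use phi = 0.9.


a = As * fy / (0.85 * f'c * b)
= 685 * 500 / (0.85 * 25 * 379)
= 42.5268 mm
Mn = As * fy * (d - a/2) / 10^6
= 220.4798 kN-m
phi*Mn = 0.9 * 220.4798 = 198.43 kN-m

198.43


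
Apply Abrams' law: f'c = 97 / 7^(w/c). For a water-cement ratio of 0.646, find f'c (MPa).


f'c = 97 / 7^0.646
= 97 / 3.515
= 27.6 MPa

27.6


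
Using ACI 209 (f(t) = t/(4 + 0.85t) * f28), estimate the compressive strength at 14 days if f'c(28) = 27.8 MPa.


f(14) = 14 / (4 + 0.85 * 14) * 27.8
= 14 / 15.9 * 27.8
= 24.48 MPa

24.48


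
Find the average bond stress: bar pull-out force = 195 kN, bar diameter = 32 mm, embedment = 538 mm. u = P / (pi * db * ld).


u = P / (pi * db * ld)
= 195 * 1000 / (pi * 32 * 538)
= 3.605 MPa

3.605


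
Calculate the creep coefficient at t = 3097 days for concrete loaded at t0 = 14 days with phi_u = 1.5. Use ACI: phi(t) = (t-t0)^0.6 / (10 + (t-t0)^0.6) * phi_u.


dt = 3097 - 14 = 3083
phi = 3083^0.6 / (10 + 3083^0.6) * 1.5
= 1.388

1.388


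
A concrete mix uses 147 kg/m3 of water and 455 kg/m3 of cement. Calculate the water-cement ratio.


w/c = water / cement
w/c = 147 / 455 = 0.323

0.323


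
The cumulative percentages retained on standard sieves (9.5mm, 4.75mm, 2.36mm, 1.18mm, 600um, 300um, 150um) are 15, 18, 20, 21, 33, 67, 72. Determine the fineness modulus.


FM = sum(cumulative % retained) / 100
= 246 / 100
= 2.46

2.46


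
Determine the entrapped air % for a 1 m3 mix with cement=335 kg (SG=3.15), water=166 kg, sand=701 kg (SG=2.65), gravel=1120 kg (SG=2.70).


Vol cement = 335 / (3.15 * 1000) = 0.106349 m3
Vol water = 166 / 1000 = 0.166 m3
Vol sand = 701 / (2.65 * 1000) = 0.264528 m3
Vol gravel = 1120 / (2.70 * 1000) = 0.414815 m3
Total solid + water volume = 0.951692 m3
Air = (1 - 0.951692) * 100 = 4.83%

4.83


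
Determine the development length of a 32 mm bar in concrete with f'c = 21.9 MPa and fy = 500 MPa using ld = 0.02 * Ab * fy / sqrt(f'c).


Ab = pi * 32^2 / 4 = 804.248 mm2
ld = 0.02 * 804.248 * 500 / sqrt(21.9)
= 1718.6 mm

1718.6


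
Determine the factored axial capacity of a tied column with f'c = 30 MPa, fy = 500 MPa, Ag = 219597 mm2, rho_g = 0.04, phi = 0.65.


Ast = rho * Ag = 0.04 * 219597 = 8783.88 mm2
phi*Pn = 0.65 * 0.80 * (0.85 * 30 * (219597 - 8783.88) + 500 * 8783.88) / 1000
= 5079.19 kN

5079.19


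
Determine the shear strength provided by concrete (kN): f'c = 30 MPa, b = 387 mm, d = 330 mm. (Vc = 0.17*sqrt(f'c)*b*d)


Vc = 0.17 * sqrt(30) * 387 * 330 / 1000
= 118.91 kN

118.91


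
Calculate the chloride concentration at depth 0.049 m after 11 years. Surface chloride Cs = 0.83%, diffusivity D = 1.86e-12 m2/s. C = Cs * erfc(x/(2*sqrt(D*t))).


t_seconds = 11 * 365.25 * 24 * 3600 = 347133600.0 s
arg = 0.049 / (2 * sqrt(1.86e-12 * 347133600.0))
= 0.9642
erfc(0.9642) = 0.1727
C = 0.83 * 0.1727 = 0.1433%

0.1433


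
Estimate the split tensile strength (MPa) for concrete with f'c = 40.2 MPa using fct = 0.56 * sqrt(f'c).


fct = 0.56 * sqrt(40.2)
= 0.56 * 6.34
= 3.551 MPa

3.551


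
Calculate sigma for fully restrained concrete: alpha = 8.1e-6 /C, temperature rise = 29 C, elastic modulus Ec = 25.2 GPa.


sigma = alpha * dT * Ec
= 8.1e-6 * 29 * 25.2 * 1000
= 5.919 MPa

5.919


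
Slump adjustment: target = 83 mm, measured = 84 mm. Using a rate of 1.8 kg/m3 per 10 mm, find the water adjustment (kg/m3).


Difference = 83 - 84 = -1 mm
Water adjustment = -1 * 1.8 / 10 = -0.2 kg/m3

-0.2


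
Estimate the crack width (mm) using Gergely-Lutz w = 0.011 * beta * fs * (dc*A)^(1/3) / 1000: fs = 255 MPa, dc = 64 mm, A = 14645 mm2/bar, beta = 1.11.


w = 0.011 * beta * fs * (dc * A)^(1/3) / 1000
= 0.011 * 1.11 * 255 * (64 * 14645)^(1/3) / 1000
= 0.305 mm

0.305


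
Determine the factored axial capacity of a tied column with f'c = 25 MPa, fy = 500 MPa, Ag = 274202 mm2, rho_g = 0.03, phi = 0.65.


Ast = rho * Ag = 0.03 * 274202 = 8226.06 mm2
phi*Pn = 0.65 * 0.80 * (0.85 * 25 * (274202 - 8226.06) + 500 * 8226.06) / 1000
= 5077.81 kN

5077.81


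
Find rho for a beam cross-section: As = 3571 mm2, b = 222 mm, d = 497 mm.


rho = As / (b * d)
= 3571 / (222 * 497)
= 0.0324

0.0324


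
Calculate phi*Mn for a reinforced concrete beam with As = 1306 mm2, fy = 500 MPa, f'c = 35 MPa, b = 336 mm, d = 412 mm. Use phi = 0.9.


a = As * fy / (0.85 * f'c * b)
= 1306 * 500 / (0.85 * 35 * 336)
= 65.3261 mm
Mn = As * fy * (d - a/2) / 10^6
= 247.707 kN-m
phi*Mn = 0.9 * 247.707 = 222.94 kN-m

222.94


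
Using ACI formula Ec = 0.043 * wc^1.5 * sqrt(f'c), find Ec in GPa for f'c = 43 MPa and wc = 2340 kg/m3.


Ec = 0.043 * 2340^1.5 * sqrt(43) / 1000
= 31.92 GPa

31.92


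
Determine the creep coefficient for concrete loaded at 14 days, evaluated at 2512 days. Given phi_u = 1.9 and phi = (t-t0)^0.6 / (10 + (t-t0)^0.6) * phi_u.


dt = 2512 - 14 = 2498
phi = 2498^0.6 / (10 + 2498^0.6) * 1.9
= 1.741

1.741


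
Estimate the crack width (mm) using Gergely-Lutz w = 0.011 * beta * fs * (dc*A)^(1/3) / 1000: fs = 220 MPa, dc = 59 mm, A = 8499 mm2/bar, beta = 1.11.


w = 0.011 * beta * fs * (dc * A)^(1/3) / 1000
= 0.011 * 1.11 * 220 * (59 * 8499)^(1/3) / 1000
= 0.213 mm

0.213


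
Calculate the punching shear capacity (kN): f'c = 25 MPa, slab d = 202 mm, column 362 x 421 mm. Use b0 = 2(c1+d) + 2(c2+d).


b0 = 2*(362 + 202) + 2*(421 + 202) = 2374 mm
Vc = 0.33 * sqrt(25) * 2374 * 202 / 1000
= 791.25 kN

791.25


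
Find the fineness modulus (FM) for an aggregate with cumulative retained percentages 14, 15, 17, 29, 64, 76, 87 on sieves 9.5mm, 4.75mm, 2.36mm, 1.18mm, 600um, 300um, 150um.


FM = sum(cumulative % retained) / 100
= 302 / 100
= 3.02

3.02


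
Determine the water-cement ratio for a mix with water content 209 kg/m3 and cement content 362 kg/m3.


w/c = water / cement
w/c = 209 / 362 = 0.577

0.577


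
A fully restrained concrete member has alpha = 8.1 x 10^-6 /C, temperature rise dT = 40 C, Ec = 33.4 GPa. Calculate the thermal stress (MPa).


sigma = alpha * dT * Ec
= 8.1e-6 * 40 * 33.4 * 1000
= 10.822 MPa

10.822


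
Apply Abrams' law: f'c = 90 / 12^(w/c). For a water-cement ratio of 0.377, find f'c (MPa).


f'c = 90 / 12^0.377
= 90 / 2.552
= 35.27 MPa

35.27


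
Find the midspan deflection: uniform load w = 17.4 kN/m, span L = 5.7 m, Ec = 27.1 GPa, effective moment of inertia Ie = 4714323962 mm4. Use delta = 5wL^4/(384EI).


Convert: L = 5.7 m = 5700 mm, Ec = 27.1 GPa = 27100 MPa
delta = 5 * 17.4 * 5700^4 / (384 * 27100 * 4714323962)
= 1.87 mm

1.87


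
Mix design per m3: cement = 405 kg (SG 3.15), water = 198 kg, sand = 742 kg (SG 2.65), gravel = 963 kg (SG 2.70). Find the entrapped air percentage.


Vol cement = 405 / (3.15 * 1000) = 0.128571 m3
Vol water = 198 / 1000 = 0.198 m3
Vol sand = 742 / (2.65 * 1000) = 0.28 m3
Vol gravel = 963 / (2.70 * 1000) = 0.356667 m3
Total solid + water volume = 0.963238 m3
Air = (1 - 0.963238) * 100 = 3.68%

3.68


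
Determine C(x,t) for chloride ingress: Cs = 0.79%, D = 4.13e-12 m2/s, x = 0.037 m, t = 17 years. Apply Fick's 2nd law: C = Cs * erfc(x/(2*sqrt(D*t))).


t_seconds = 17 * 365.25 * 24 * 3600 = 536479200.0 s
arg = 0.037 / (2 * sqrt(4.13e-12 * 536479200.0))
= 0.393
erfc(0.393) = 0.5783
C = 0.79 * 0.5783 = 0.4569%

0.4569


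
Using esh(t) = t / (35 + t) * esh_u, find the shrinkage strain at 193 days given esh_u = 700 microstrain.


esh(193) = 193 / (35 + 193) * 700
= 193 / 228 * 700
= 592.5 microstrain

592.5


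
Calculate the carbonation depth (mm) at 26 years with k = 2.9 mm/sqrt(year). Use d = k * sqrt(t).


depth = k * sqrt(t)
= 2.9 * sqrt(26)
= 14.79 mm

14.79


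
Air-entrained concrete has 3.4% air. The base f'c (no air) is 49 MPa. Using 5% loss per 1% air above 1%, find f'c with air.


Strength loss = (3.4 - 1) * 5 = 12.0%
f'c = 49 * (1 - 12.0/100)
= 43.12 MPa

43.12


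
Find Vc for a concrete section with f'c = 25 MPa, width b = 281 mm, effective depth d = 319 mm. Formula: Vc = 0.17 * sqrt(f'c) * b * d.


Vc = 0.17 * sqrt(25) * 281 * 319 / 1000
= 76.19 kN

76.19


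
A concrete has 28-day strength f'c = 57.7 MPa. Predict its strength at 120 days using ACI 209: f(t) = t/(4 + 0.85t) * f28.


f(120) = 120 / (4 + 0.85 * 120) * 57.7
= 120 / 106.0 * 57.7
= 65.32 MPa

65.32


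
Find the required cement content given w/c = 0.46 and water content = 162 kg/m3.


Cement = water / (w/c)
= 162 / 0.46
= 352.2 kg/m3

352.2


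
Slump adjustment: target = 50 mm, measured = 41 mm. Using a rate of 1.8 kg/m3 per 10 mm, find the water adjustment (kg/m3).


Difference = 50 - 41 = 9 mm
Water adjustment = 9 * 1.8 / 10 = 1.6 kg/m3

1.6


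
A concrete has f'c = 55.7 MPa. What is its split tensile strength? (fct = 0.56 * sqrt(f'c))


fct = 0.56 * sqrt(55.7)
= 0.56 * 7.463
= 4.179 MPa

4.179


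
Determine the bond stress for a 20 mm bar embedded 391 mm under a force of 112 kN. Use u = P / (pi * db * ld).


u = P / (pi * db * ld)
= 112 * 1000 / (pi * 20 * 391)
= 4.559 MPa

4.559


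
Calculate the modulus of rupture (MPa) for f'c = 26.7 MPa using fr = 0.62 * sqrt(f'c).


fr = 0.62 * sqrt(26.7)
= 3.204 MPa

3.204


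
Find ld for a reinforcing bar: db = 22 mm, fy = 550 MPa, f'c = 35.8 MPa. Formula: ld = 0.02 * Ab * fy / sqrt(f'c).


Ab = pi * 22^2 / 4 = 380.133 mm2
ld = 0.02 * 380.133 * 550 / sqrt(35.8)
= 698.9 mm

698.9


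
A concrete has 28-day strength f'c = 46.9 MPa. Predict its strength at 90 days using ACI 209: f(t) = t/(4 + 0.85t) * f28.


f(90) = 90 / (4 + 0.85 * 90) * 46.9
= 90 / 80.5 * 46.9
= 52.43 MPa

52.43


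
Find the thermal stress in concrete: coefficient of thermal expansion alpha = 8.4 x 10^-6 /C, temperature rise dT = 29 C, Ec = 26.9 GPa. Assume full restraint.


sigma = alpha * dT * Ec
= 8.4e-6 * 29 * 26.9 * 1000
= 6.553 MPa

6.553


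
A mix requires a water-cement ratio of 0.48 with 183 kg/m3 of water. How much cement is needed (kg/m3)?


Cement = water / (w/c)
= 183 / 0.48
= 381.2 kg/m3

381.2


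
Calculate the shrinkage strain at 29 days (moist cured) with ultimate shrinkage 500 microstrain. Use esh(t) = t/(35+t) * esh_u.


esh(29) = 29 / (35 + 29) * 500
= 29 / 64 * 500
= 226.6 microstrain

226.6


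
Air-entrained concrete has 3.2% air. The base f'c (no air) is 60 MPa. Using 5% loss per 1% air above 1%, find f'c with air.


Strength loss = (3.2 - 1) * 5 = 11.0%
f'c = 60 * (1 - 11.0/100)
= 53.4 MPa

53.4


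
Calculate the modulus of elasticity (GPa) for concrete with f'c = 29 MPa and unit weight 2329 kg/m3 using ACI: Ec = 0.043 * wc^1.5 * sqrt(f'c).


Ec = 0.043 * 2329^1.5 * sqrt(29) / 1000
= 26.03 GPa

26.03


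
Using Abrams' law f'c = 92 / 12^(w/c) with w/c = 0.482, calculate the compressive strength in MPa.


f'c = 92 / 12^0.482
= 92 / 3.313
= 27.77 MPa

27.77


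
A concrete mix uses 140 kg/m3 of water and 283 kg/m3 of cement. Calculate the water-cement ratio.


w/c = water / cement
w/c = 140 / 283 = 0.495

0.495


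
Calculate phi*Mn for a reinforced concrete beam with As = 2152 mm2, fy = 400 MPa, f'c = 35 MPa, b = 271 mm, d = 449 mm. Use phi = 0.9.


a = As * fy / (0.85 * f'c * b)
= 2152 * 400 / (0.85 * 35 * 271)
= 106.7692 mm
Mn = As * fy * (d - a/2) / 10^6
= 340.5457 kN-m
phi*Mn = 0.9 * 340.5457 = 306.49 kN-m

306.49


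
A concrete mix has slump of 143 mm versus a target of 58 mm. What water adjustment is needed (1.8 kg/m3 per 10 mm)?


Difference = 58 - 143 = -85 mm
Water adjustment = -85 * 1.8 / 10 = -15.3 kg/m3

-15.3


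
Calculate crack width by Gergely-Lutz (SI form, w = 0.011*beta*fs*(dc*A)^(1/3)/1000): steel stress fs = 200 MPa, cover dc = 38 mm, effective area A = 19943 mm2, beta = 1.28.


w = 0.011 * beta * fs * (dc * A)^(1/3) / 1000
= 0.011 * 1.28 * 200 * (38 * 19943)^(1/3) / 1000
= 0.257 mm

0.257


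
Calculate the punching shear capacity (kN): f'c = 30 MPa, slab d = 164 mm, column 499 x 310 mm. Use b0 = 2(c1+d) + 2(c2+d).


b0 = 2*(499 + 164) + 2*(310 + 164) = 2274 mm
Vc = 0.33 * sqrt(30) * 2274 * 164 / 1000
= 674.08 kN

674.08


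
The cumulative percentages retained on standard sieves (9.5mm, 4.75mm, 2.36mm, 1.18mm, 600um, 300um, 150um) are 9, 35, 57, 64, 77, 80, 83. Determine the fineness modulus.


FM = sum(cumulative % retained) / 100
= 405 / 100
= 4.05

4.05


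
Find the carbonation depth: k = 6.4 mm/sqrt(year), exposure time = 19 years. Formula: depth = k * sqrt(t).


depth = k * sqrt(t)
= 6.4 * sqrt(19)
= 27.9 mm

27.9


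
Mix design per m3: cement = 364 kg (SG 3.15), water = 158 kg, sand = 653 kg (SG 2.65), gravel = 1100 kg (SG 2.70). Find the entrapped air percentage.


Vol cement = 364 / (3.15 * 1000) = 0.115556 m3
Vol water = 158 / 1000 = 0.158 m3
Vol sand = 653 / (2.65 * 1000) = 0.246415 m3
Vol gravel = 1100 / (2.70 * 1000) = 0.407407 m3
Total solid + water volume = 0.927378 m3
Air = (1 - 0.927378) * 100 = 7.26%

7.26


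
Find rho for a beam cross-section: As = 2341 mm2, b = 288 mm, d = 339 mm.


rho = As / (b * d)
= 2341 / (288 * 339)
= 0.024

0.024


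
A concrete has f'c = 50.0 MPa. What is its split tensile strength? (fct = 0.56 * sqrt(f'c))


fct = 0.56 * sqrt(50.0)
= 0.56 * 7.071
= 3.96 MPa

3.96


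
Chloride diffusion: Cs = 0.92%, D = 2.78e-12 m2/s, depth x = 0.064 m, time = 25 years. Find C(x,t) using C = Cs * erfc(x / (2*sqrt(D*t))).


t_seconds = 25 * 365.25 * 24 * 3600 = 788940000.0 s
arg = 0.064 / (2 * sqrt(2.78e-12 * 788940000.0))
= 0.6833
erfc(0.6833) = 0.3339
C = 0.92 * 0.3339 = 0.3072%

0.3072


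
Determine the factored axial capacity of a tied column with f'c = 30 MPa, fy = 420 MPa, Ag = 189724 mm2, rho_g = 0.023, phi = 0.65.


Ast = rho * Ag = 0.023 * 189724 = 4363.652 mm2
phi*Pn = 0.65 * 0.80 * (0.85 * 30 * (189724 - 4363.652) + 420 * 4363.652) / 1000
= 3410.9 kN

3410.9


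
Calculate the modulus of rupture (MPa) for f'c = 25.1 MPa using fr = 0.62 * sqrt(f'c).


fr = 0.62 * sqrt(25.1)
= 3.106 MPa

3.106


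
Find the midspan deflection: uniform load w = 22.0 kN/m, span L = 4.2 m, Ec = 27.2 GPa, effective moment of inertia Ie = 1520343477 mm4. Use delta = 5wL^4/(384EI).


Convert: L = 4.2 m = 4200 mm, Ec = 27.2 GPa = 27200 MPa
delta = 5 * 22.0 * 4200^4 / (384 * 27200 * 1520343477)
= 2.16 mm

2.16
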